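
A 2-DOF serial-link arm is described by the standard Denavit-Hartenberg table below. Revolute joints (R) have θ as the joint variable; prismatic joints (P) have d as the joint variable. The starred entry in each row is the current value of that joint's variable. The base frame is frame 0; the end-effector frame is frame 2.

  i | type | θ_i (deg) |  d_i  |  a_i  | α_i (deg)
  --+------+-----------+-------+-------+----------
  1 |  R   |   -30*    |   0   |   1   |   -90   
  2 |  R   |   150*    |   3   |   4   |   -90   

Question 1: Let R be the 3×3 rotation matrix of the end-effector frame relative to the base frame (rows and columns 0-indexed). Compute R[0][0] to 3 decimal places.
-0.750

End-effector x-axis (col 0 of R) = (-0.7500,0.4330,-0.5000)
R[0][0] = -0.7500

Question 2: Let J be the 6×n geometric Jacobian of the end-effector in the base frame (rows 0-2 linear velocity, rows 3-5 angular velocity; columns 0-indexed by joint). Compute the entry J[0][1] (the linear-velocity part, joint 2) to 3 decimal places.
axis z_1 = (0.5000,0.8660,0.0000); lever o_n−o_1 = (-1.5000,4.3301,-2.0000)
cross product → J_v[:, 1] = (-1.7321,1.0000,3.4641)
J_ω[:, 1] = z_1
entry J[0][1] = -1.7321

-1.732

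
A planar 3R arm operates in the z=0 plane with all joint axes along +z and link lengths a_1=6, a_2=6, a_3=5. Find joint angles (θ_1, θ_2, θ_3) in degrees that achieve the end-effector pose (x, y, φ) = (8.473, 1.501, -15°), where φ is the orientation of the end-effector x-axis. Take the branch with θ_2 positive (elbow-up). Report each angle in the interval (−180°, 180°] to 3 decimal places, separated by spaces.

wrist centre = target − a_3·(cos φ, sin φ) = (3.6434, 2.7951)
cos θ_2 = (21.0867−6²−6²)/(2·6·6) = -0.7071; θ_2 = 135.0018° (elbow-up)
β = atan2(2.7951,3.6434) = 37.4944°; ψ = atan2(4.2425,1.7572) = 67.5009°
θ_1 = β − ψ = -30.0065°
θ_3 = φ − θ_1 − θ_2 = -119.9953° (wrapped to (-180°,180°])

-30.006 135.002 -119.995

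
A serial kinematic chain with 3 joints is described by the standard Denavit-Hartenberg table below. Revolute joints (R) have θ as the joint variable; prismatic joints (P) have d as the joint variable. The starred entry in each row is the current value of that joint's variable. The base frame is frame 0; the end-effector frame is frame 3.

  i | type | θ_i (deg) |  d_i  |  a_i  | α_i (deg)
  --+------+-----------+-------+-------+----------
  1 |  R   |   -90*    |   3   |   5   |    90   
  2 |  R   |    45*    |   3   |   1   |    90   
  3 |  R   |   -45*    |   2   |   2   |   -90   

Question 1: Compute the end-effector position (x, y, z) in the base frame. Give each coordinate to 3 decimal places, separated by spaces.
-1.586 -8.121 3.293

after link 1: o_1 = (0.0000, -5.0000, 3.0000)
after link 2: o_2 = (-3.0000, -5.7071, 3.7071)
after link 3: o_3 = (-1.5858, -8.1213, 3.2929)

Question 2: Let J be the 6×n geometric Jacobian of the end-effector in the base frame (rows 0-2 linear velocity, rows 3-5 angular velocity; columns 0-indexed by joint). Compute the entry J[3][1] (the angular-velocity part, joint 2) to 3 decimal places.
axis z_1 = (-1.0000,-0.0000,0.0000); lever o_n−o_1 = (-1.5858,-3.1213,0.2929)
cross product → J_v[:, 1] = (0.0000,0.2929,3.1213)
J_ω[:, 1] = z_1
entry J[3][1] = -1.0000

-1.000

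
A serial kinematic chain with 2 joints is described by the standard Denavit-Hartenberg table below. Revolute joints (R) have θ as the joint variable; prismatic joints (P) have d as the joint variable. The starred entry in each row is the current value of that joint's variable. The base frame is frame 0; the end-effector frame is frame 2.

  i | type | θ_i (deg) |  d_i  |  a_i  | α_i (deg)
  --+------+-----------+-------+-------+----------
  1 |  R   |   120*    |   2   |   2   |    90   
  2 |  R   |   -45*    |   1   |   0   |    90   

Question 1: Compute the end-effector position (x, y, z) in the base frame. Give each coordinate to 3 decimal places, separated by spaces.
after link 1: o_1 = (-1.0000, 1.7321, 2.0000)
after link 2: o_2 = (-0.1340, 2.2321, 2.0000)

-0.134 2.232 2.000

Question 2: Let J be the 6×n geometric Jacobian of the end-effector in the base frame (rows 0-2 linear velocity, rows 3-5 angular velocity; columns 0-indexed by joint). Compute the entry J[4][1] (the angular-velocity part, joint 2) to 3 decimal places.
axis z_1 = (0.8660,0.5000,0.0000); lever o_n−o_1 = (0.8660,0.5000,0.0000)
cross product → J_v[:, 1] = (-0.0000,0.0000,0.0000)
J_ω[:, 1] = z_1
entry J[4][1] = 0.5000

0.500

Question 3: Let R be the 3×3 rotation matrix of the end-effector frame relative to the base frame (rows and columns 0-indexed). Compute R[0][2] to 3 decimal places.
0.354

End-effector z-axis (col 2 of R) = (0.3536,-0.6124,-0.7071)
R[0][2] = 0.3536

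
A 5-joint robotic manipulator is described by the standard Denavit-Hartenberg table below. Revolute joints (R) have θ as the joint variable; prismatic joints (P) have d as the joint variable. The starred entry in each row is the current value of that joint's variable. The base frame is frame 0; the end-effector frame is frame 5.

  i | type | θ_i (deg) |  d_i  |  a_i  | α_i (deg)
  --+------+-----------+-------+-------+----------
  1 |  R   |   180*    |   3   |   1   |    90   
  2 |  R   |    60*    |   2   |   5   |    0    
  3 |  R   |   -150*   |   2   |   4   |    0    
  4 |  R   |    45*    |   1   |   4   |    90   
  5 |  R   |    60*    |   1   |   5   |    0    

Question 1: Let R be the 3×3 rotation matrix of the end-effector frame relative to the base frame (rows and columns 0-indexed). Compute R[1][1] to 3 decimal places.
End-effector y-axis (col 1 of R) = (0.6124,0.5000,0.6124)
R[1][1] = 0.5000

0.500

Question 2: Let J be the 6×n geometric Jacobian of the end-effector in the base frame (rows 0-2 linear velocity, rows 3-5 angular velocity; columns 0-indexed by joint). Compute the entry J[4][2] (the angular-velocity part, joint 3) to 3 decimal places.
axis z_2 = (0.0000,1.0000,0.0000); lever o_n−o_2 = (-3.8891,7.3301,-9.3033)
cross product → J_v[:, 2] = (-9.3033,0.0000,3.8891)
J_ω[:, 2] = z_2
entry J[4][2] = 1.0000

1.000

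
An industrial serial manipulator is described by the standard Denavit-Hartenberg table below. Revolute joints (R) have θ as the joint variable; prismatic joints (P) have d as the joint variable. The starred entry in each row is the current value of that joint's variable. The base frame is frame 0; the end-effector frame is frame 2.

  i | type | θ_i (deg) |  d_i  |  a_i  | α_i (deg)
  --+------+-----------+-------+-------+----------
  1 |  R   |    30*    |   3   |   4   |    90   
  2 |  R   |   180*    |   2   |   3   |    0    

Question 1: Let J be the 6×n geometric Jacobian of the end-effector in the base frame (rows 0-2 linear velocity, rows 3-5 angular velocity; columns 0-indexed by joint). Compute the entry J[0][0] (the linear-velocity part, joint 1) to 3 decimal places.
axis z_0 = ẑ; lever o_n−o_0 = (1.8660,-1.2321,3.0000)
cross product → J_v[:, 0] = (1.2321,1.8660,-0.0000)
J_ω[:, 0] = z_0
entry J[0][0] = 1.2321

1.232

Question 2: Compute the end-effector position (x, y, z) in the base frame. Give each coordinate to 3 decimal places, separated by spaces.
after link 1: o_1 = (3.4641, 2.0000, 3.0000)
after link 2: o_2 = (1.8660, -1.2321, 3.0000)

1.866 -1.232 3.000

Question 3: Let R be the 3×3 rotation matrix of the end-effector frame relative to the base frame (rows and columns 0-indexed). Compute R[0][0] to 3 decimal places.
-0.866

End-effector x-axis (col 0 of R) = (-0.8660,-0.5000,0.0000)
R[0][0] = -0.8660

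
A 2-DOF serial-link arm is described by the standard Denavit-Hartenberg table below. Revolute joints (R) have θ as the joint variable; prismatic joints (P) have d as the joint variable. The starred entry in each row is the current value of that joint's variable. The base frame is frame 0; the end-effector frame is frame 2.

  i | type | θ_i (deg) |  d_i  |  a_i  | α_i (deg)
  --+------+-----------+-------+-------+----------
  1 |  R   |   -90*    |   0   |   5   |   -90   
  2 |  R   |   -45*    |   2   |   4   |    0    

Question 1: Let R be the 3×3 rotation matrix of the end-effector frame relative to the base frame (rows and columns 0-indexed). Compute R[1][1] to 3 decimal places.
End-effector y-axis (col 1 of R) = (0.0000,-0.7071,-0.7071)
R[1][1] = -0.7071

-0.707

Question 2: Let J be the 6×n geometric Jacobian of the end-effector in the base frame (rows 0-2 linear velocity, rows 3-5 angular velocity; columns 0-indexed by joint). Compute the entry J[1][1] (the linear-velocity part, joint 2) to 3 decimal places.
axis z_1 = (1.0000,0.0000,0.0000); lever o_n−o_1 = (2.0000,-2.8284,2.8284)
cross product → J_v[:, 1] = (0.0000,-2.8284,-2.8284)
J_ω[:, 1] = z_1
entry J[1][1] = -2.8284

-2.828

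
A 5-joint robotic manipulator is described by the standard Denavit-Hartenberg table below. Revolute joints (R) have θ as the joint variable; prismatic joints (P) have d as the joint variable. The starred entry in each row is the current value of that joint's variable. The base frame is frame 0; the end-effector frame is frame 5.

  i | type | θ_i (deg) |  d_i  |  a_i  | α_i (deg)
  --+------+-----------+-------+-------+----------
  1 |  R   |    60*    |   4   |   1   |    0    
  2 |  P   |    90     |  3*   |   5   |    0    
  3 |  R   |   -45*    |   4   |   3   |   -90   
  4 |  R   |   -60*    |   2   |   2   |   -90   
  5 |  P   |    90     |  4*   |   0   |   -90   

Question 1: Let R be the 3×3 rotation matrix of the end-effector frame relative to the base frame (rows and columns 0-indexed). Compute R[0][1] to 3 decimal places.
0.224

End-effector y-axis (col 1 of R) = (0.2241,-0.8365,0.5000)
R[0][1] = 0.2241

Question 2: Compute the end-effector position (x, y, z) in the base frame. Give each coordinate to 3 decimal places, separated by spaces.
-7.694 10.058 10.732

after link 1: o_1 = (0.5000, 0.8660, 4.0000)
after link 2: o_2 = (-3.8301, 3.3660, 7.0000)
after link 3: o_3 = (-4.6066, 6.2638, 11.0000)
after link 4: o_4 = (-6.7973, 6.7121, 12.7321)
after link 5: o_5 = (-7.6938, 10.0582, 10.7321)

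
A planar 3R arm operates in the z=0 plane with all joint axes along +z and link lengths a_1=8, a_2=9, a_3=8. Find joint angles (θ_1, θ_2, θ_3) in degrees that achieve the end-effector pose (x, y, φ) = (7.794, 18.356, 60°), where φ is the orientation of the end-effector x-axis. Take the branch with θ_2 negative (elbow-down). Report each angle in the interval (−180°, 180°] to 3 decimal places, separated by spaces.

wrist centre = target − a_3·(cos φ, sin φ) = (3.7940, 11.4278)
cos θ_2 = (144.9890−8²−9²)/(2·8·9) = -0.0001; θ_2 = -90.0044° (elbow-down)
β = atan2(11.4278,3.7940) = 71.6340°; ψ = atan2(-9.0000,7.9993) = -48.3689°
θ_1 = β − ψ = 120.0029°
θ_3 = φ − θ_1 − θ_2 = 30.0015° (wrapped to (-180°,180°])

120.003 -90.004 30.002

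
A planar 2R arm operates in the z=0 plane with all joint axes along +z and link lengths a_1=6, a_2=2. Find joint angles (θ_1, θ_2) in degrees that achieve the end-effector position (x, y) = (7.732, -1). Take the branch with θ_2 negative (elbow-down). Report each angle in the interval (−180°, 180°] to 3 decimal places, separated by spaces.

cos θ_2 = (60.7838−6²−2²)/(2·6·2) = 0.8660; θ_2 = -30.0038° (elbow-down)
β = atan2(-1.0000,7.7320) = -7.3693°; ψ = atan2(-1.0001,7.7320) = -7.3701°
θ_1 = β − ψ = 0.0008°

0.001 -30.004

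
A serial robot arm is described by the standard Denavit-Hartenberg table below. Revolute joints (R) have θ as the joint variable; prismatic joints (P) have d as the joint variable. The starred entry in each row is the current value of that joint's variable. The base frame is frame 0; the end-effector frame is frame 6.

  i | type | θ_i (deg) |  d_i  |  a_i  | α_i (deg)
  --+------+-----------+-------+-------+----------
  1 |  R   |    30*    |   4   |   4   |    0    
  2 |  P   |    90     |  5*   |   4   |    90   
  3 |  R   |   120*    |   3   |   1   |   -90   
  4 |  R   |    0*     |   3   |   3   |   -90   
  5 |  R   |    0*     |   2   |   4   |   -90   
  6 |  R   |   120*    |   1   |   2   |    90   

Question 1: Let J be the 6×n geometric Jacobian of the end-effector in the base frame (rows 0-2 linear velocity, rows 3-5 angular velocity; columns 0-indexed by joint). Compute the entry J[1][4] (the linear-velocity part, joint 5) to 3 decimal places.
axis z_4 = (-0.8660,-0.5000,-0.0000); lever o_n−o_4 = (0.0849,-0.6830,3.0981)
cross product → J_v[:, 4] = (-1.5490,2.6830,0.6340)
J_ω[:, 4] = z_4
entry J[1][4] = 2.6830

2.683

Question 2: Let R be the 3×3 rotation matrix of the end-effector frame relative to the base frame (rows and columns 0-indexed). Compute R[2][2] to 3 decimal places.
End-effector z-axis (col 2 of R) = (0.6495,-0.1250,0.7500)
R[2][2] = 0.7500

0.750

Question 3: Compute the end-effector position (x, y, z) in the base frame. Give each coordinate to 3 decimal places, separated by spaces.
6.446 2.299 14.062

after link 1: o_1 = (3.4641, 2.0000, 4.0000)
after link 2: o_2 = (1.4641, 5.4641, 9.0000)
after link 3: o_3 = (4.3122, 6.5311, 9.8660)
after link 4: o_4 = (6.3612, 2.9821, 10.9641)
after link 5: o_5 = (5.6292, 0.2500, 14.4282)
after link 6: o_6 = (6.4462, 2.2990, 14.0622)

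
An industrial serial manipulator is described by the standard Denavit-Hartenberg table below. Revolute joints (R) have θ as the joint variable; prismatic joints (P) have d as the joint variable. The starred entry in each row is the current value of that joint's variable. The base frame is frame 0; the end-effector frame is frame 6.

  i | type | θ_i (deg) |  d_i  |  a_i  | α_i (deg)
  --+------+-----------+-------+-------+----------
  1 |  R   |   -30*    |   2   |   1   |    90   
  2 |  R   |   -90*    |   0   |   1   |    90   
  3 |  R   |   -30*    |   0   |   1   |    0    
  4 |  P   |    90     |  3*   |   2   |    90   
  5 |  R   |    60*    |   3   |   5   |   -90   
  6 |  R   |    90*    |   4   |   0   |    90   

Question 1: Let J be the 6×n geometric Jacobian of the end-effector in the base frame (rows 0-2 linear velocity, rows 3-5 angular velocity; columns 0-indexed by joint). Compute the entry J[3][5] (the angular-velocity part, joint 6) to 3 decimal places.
-0.058

axis z_5 = (-0.0580,0.8995,0.4330); lever o_n−o_5 = (-0.2321,3.5981,1.7321)
cross product → J_v[:, 5] = (0.0000,-0.0000,0.0000)
J_ω[:, 5] = z_5
entry J[3][5] = -0.0580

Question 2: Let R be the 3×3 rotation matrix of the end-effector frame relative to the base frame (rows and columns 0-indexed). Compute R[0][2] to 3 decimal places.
-0.967

End-effector z-axis (col 2 of R) = (-0.9665,0.0580,-0.2500)
R[0][2] = -0.9665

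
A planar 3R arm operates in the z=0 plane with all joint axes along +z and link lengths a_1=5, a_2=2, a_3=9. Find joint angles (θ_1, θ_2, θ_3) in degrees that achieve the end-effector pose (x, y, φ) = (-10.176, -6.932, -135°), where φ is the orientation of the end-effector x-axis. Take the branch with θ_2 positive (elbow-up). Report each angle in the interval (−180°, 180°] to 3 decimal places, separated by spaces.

166.954 135.014 -76.969

wrist centre = target − a_3·(cos φ, sin φ) = (-3.8120, -0.5680)
cos θ_2 = (14.8543−5²−2²)/(2·5·2) = -0.7073; θ_2 = 135.0144° (elbow-up)
β = atan2(-0.5680,-3.8120) = -171.5246°; ψ = atan2(1.4139,3.5854) = 21.5210°
θ_1 = β − ψ = -193.0456°
θ_3 = φ − θ_1 − θ_2 = -76.9688° (wrapped to (-180°,180°])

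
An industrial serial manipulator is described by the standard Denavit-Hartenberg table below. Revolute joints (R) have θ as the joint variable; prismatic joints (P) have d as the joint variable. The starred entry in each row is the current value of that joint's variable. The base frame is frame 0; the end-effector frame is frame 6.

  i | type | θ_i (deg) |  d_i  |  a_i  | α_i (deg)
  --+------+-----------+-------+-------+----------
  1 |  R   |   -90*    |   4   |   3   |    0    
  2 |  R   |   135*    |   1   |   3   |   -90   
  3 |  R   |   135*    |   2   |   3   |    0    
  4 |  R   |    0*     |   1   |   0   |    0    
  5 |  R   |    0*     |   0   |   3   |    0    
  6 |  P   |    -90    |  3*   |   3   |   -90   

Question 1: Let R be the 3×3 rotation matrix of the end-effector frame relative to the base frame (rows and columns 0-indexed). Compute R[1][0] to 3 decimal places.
End-effector x-axis (col 0 of R) = (0.5000,0.5000,-0.7071)
R[1][0] = 0.5000

0.500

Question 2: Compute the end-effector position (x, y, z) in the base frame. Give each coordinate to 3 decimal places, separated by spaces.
-3.621 1.864 -1.364

after link 1: o_1 = (0.0000, -3.0000, 4.0000)
after link 2: o_2 = (2.1213, -0.8787, 5.0000)
after link 3: o_3 = (-0.7929, -0.9645, 2.8787)
after link 4: o_4 = (-1.5000, -0.2574, 2.8787)
after link 5: o_5 = (-3.0000, -1.7574, 0.7574)
after link 6: o_6 = (-3.6213, 1.8640, -1.3640)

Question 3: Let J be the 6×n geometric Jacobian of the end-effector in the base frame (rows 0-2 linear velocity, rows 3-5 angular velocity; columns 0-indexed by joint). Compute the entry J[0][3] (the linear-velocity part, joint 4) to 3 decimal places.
-3.000

axis z_3 = (-0.7071,0.7071,0.0000); lever o_n−o_3 = (-2.8284,2.8284,-4.2426)
cross product → J_v[:, 3] = (-3.0000,-3.0000,-0.0000)
J_ω[:, 3] = z_3
entry J[0][3] = -3.0000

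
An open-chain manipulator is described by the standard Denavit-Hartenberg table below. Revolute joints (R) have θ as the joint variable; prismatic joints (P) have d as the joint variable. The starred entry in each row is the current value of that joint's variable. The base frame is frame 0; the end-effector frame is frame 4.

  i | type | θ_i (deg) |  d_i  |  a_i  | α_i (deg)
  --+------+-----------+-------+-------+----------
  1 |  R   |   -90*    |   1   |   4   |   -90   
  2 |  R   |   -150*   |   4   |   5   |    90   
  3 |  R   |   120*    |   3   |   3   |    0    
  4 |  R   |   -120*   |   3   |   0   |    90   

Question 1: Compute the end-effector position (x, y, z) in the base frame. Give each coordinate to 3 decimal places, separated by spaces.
6.598 2.031 -2.446

after link 1: o_1 = (0.0000, -4.0000, 1.0000)
after link 2: o_2 = (4.0000, 0.3301, 3.5000)
after link 3: o_3 = (6.5981, 0.5311, 0.1519)
after link 4: o_4 = (6.5981, 2.0311, -2.4462)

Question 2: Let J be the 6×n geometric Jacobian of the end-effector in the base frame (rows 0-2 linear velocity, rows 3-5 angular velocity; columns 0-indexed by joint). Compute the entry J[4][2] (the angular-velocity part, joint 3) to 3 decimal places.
axis z_2 = (0.0000,0.5000,-0.8660); lever o_n−o_2 = (2.5981,1.7010,-5.9462)
cross product → J_v[:, 2] = (-1.5000,-2.2500,-1.2990)
J_ω[:, 2] = z_2
entry J[4][2] = 0.5000

0.500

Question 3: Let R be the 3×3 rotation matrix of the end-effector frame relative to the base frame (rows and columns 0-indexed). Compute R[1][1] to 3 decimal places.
0.500

End-effector y-axis (col 1 of R) = (0.0000,0.5000,-0.8660)
R[1][1] = 0.5000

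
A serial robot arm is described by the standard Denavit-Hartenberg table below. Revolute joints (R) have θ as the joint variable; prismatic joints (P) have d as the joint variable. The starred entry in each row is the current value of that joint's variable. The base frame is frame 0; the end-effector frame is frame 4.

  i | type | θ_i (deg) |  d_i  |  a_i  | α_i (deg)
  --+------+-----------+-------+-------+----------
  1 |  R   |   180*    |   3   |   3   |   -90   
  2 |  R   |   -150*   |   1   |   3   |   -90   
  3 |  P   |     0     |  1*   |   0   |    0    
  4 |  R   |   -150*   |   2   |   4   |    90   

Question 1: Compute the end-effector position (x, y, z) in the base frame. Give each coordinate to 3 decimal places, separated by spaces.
after link 1: o_1 = (-3.0000, 0.0000, 3.0000)
after link 2: o_2 = (-0.4019, -1.0000, 4.5000)
after link 3: o_3 = (-0.9019, -1.0000, 5.3660)
after link 4: o_4 = (-4.9019, -3.0000, 5.3660)

-4.902 -3.000 5.366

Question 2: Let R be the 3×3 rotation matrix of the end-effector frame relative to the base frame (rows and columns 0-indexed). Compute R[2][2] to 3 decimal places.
-0.250

End-effector z-axis (col 2 of R) = (-0.4330,0.8660,-0.2500)
R[2][2] = -0.2500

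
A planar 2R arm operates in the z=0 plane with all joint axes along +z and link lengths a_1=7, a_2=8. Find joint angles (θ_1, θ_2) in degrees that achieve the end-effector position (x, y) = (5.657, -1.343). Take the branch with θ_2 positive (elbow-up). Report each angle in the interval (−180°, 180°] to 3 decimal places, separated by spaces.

cos θ_2 = (33.8053−7²−8²)/(2·7·8) = -0.7071; θ_2 = 134.9991° (elbow-up)
β = atan2(-1.3430,5.6570) = -13.3551°; ψ = atan2(5.6569,1.3432) = 76.6425°
θ_1 = β − ψ = -89.9976°

-89.998 134.999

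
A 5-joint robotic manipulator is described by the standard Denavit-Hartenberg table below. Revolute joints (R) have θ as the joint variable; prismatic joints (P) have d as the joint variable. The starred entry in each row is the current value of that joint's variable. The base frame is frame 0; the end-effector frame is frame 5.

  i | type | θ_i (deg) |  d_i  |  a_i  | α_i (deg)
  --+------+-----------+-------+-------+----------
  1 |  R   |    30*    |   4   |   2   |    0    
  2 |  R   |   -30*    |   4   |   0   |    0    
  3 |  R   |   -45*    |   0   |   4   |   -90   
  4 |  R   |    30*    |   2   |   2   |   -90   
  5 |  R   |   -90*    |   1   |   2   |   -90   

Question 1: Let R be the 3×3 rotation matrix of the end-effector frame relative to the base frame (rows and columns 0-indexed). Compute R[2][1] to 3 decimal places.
0.866

End-effector y-axis (col 1 of R) = (0.3536,-0.3536,0.8660)
R[2][1] = 0.8660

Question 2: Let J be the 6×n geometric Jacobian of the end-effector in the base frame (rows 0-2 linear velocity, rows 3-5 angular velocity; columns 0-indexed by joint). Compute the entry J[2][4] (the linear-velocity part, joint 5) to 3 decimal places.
axis z_4 = (-0.3536,0.3536,-0.8660); lever o_n−o_4 = (1.0607,1.7678,-0.8660)
cross product → J_v[:, 4] = (1.2247,-1.2247,-1.0000)
J_ω[:, 4] = z_4
entry J[2][4] = -1.0000

-1.000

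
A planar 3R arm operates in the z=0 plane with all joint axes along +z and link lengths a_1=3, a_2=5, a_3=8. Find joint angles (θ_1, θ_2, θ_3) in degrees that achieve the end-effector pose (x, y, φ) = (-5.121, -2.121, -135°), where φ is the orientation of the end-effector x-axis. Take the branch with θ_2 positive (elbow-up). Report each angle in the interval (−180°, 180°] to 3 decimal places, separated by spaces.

wrist centre = target − a_3·(cos φ, sin φ) = (0.5359, 3.5359)
cos θ_2 = (12.7894−3²−5²)/(2·3·5) = -0.7070; θ_2 = 134.9930° (elbow-up)
β = atan2(3.5359,0.5359) = 81.3825°; ψ = atan2(3.5360,-0.5351) = 98.6053°
θ_1 = β − ψ = -17.2228°
θ_3 = φ − θ_1 − θ_2 = 107.2299° (wrapped to (-180°,180°])

-17.223 134.993 107.230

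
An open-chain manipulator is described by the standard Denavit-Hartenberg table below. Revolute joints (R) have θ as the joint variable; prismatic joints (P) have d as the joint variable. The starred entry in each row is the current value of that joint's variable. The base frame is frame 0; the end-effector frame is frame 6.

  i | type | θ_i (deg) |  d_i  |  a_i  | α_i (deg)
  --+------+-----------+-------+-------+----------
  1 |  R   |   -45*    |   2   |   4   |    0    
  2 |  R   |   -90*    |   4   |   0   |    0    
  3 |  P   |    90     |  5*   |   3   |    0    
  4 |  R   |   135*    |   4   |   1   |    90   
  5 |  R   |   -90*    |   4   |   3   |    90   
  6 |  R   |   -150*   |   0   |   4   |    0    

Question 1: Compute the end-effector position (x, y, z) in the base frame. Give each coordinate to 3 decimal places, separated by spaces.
6.950 -3.950 15.464

after link 1: o_1 = (2.8284, -2.8284, 2.0000)
after link 2: o_2 = (2.8284, -2.8284, 6.0000)
after link 3: o_3 = (4.9497, -4.9497, 11.0000)
after link 4: o_4 = (4.9497, -3.9497, 15.0000)
after link 5: o_5 = (8.9497, -3.9497, 12.0000)
after link 6: o_6 = (6.9497, -3.9497, 15.4641)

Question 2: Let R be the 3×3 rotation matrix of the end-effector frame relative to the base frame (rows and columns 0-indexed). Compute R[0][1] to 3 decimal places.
End-effector y-axis (col 1 of R) = (-0.8660,-0.0000,-0.5000)
R[0][1] = -0.8660

-0.866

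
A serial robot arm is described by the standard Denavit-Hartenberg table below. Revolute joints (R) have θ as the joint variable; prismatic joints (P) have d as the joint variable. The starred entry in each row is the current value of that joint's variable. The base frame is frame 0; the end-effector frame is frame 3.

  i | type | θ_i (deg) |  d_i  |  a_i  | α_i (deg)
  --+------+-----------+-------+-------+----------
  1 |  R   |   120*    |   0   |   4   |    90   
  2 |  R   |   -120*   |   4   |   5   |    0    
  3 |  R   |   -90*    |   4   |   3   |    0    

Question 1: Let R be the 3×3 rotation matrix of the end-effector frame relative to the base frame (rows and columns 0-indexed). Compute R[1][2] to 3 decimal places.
0.500

End-effector z-axis (col 2 of R) = (0.8660,0.5000,0.0000)
R[1][2] = 0.5000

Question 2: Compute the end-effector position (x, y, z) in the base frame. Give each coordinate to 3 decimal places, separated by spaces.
after link 1: o_1 = (-2.0000, 3.4641, 0.0000)
after link 2: o_2 = (2.7141, 3.2990, -4.3301)
after link 3: o_3 = (7.4772, 3.0490, -2.8301)

7.477 3.049 -2.830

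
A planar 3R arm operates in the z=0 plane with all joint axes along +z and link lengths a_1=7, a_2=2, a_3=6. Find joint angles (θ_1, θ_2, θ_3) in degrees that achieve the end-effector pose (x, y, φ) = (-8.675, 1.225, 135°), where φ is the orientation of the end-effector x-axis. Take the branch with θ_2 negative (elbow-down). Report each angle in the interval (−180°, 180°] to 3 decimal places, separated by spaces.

wrist centre = target − a_3·(cos φ, sin φ) = (-4.4324, -3.0176)
cos θ_2 = (28.7520−7²−2²)/(2·7·2) = -0.8660; θ_2 = -149.9972° (elbow-down)
β = atan2(-3.0176,-4.4324) = -145.7522°; ψ = atan2(-1.0001,5.2680) = -10.7492°
θ_1 = β − ψ = -135.0030°
θ_3 = φ − θ_1 − θ_2 = 60.0002° (wrapped to (-180°,180°])

-135.003 -149.997 60.000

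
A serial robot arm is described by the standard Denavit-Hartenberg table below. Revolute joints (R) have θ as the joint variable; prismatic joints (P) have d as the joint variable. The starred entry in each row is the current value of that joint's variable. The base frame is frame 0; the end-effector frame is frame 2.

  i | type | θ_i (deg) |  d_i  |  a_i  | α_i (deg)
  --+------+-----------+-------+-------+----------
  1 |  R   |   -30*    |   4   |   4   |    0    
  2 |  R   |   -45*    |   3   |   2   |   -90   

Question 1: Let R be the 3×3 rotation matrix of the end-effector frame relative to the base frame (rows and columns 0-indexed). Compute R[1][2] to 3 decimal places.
0.259

End-effector z-axis (col 2 of R) = (0.9659,0.2588,0.0000)
R[1][2] = 0.2588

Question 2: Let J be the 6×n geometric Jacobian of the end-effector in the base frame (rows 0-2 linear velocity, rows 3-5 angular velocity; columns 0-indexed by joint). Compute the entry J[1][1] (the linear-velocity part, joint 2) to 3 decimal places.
0.518

axis z_1 = (0.0000,0.0000,1.0000); lever o_n−o_1 = (0.5176,-1.9319,3.0000)
cross product → J_v[:, 1] = (1.9319,0.5176,-0.0000)
J_ω[:, 1] = z_1
entry J[1][1] = 0.5176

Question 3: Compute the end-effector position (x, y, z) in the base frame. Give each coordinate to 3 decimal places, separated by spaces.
3.982 -3.932 7.000

after link 1: o_1 = (3.4641, -2.0000, 4.0000)
after link 2: o_2 = (3.9817, -3.9319, 7.0000)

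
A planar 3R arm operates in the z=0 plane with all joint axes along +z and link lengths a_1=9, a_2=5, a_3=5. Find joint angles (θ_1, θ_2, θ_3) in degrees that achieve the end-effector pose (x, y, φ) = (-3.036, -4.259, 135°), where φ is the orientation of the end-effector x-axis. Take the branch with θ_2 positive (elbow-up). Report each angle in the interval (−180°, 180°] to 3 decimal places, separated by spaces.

wrist centre = target − a_3·(cos φ, sin φ) = (0.4995, -7.7945)
cos θ_2 = (61.0043−9²−5²)/(2·9·5) = -0.5000; θ_2 = 119.9968° (elbow-up)
β = atan2(-7.7945,0.4995) = -86.3331°; ψ = atan2(4.3303,6.5002) = 33.6704°
θ_1 = β − ψ = -120.0034°
θ_3 = φ − θ_1 − θ_2 = 135.0066° (wrapped to (-180°,180°])

-120.003 119.997 135.007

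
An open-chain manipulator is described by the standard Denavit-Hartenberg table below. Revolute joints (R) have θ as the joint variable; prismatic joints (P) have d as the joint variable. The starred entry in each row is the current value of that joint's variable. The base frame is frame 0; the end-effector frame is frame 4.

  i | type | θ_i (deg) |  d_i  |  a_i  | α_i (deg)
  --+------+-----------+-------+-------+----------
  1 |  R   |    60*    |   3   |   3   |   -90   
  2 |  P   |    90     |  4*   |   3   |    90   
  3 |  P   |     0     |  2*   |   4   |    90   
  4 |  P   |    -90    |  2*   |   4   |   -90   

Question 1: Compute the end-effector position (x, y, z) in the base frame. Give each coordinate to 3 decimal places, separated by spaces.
-1.232 1.866 -4.000

after link 1: o_1 = (1.5000, 2.5981, 3.0000)
after link 2: o_2 = (-1.9641, 4.5981, 0.0000)
after link 3: o_3 = (-0.9641, 6.3301, -4.0000)
after link 4: o_4 = (-1.2321, 1.8660, -4.0000)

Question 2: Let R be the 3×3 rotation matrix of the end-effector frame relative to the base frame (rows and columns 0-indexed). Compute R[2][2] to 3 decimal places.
-1.000

End-effector z-axis (col 2 of R) = (0.0000,0.0000,-1.0000)
R[2][2] = -1.0000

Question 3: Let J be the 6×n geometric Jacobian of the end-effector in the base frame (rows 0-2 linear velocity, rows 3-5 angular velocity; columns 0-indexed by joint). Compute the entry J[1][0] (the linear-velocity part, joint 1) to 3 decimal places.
-1.232

axis z_0 = ẑ; lever o_n−o_0 = (-1.2321,1.8660,-4.0000)
cross product → J_v[:, 0] = (-1.8660,-1.2321,0.0000)
J_ω[:, 0] = z_0
entry J[1][0] = -1.2321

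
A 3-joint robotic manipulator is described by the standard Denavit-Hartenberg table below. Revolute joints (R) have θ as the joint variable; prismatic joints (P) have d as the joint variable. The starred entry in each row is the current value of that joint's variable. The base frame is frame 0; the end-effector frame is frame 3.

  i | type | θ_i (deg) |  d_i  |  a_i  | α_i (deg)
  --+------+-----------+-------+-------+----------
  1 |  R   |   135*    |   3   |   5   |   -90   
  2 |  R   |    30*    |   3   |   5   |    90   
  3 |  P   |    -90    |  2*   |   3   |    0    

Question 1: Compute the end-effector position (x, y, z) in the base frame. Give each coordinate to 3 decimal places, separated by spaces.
after link 1: o_1 = (-3.5355, 3.5355, 3.0000)
after link 2: o_2 = (-8.7187, 4.4761, 0.5000)
after link 3: o_3 = (-7.3045, 7.3045, 2.2321)

-7.305 7.305 2.232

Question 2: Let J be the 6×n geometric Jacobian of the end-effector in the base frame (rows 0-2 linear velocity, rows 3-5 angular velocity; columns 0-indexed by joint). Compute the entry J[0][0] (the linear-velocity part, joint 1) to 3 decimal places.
-7.305

axis z_0 = ẑ; lever o_n−o_0 = (-7.3045,7.3045,2.2321)
cross product → J_v[:, 0] = (-7.3045,-7.3045,0.0000)
J_ω[:, 0] = z_0
entry J[0][0] = -7.3045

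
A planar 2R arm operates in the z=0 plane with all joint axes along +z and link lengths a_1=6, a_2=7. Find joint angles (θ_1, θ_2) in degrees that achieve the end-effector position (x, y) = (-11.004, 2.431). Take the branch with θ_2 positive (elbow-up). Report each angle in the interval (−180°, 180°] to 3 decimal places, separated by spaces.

134.998 60.002

cos θ_2 = (126.9978−6²−7²)/(2·6·7) = 0.5000; θ_2 = 60.0018° (elbow-up)
β = atan2(2.4310,-11.0040) = 167.5423°; ψ = atan2(6.0623,9.4998) = 32.5439°
θ_1 = β − ψ = 134.9984°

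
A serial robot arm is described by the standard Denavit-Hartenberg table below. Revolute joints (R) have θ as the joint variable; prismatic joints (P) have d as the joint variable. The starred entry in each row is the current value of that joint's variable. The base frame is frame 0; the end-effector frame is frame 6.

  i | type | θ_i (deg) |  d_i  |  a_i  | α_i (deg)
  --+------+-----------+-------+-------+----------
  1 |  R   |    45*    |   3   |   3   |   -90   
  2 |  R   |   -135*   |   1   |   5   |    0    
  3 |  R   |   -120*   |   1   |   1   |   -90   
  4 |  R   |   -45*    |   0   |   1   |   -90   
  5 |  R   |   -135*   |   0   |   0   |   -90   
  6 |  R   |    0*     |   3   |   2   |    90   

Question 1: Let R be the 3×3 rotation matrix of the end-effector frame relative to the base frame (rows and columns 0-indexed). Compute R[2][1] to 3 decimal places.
End-effector y-axis (col 1 of R) = (-0.9280,-0.2209,-0.3000)
R[2][1] = -0.3000

-0.300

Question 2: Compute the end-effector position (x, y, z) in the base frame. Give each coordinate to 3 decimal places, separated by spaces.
-5.465 -0.930 5.319

after link 1: o_1 = (2.1213, 2.1213, 3.0000)
after link 2: o_2 = (-1.0858, 0.3284, 6.5355)
after link 3: o_3 = (-1.9759, 0.8525, 5.5696)
after link 4: o_4 = (-2.6053, 1.2231, 4.8866)
after link 5: o_5 = (-2.6053, 1.2231, 4.8866)
after link 6: o_6 = (-5.4652, -0.9297, 5.3187)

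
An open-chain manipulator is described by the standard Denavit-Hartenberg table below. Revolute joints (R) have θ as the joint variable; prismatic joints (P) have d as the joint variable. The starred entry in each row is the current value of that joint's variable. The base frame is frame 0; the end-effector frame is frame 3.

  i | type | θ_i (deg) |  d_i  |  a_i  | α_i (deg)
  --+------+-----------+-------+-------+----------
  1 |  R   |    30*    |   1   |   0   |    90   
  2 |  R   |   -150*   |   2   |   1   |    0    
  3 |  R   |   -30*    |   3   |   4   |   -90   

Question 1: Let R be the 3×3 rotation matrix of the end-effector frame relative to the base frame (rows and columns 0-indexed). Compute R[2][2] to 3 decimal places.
End-effector z-axis (col 2 of R) = (0.0000,-0.0000,-1.0000)
R[2][2] = -1.0000

-1.000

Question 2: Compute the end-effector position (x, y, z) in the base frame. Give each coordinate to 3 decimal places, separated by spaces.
-1.714 -6.763 0.500

after link 1: o_1 = (0.0000, 0.0000, 1.0000)
after link 2: o_2 = (0.2500, -2.1651, 0.5000)
after link 3: o_3 = (-1.7141, -6.7631, 0.5000)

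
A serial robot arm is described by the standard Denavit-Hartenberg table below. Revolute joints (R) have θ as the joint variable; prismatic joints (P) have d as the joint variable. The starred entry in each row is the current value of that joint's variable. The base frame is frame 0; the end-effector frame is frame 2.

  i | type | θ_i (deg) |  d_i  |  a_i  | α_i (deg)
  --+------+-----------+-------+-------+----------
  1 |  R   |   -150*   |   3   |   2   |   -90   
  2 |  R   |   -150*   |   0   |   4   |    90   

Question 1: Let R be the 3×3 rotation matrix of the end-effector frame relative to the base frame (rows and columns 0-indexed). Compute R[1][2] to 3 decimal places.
End-effector z-axis (col 2 of R) = (0.4330,0.2500,-0.8660)
R[1][2] = 0.2500

0.250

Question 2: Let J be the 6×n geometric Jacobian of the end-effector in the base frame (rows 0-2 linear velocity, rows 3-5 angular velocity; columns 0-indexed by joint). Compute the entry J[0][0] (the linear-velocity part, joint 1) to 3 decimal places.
-0.732

axis z_0 = ẑ; lever o_n−o_0 = (1.2679,0.7321,5.0000)
cross product → J_v[:, 0] = (-0.7321,1.2679,0.0000)
J_ω[:, 0] = z_0
entry J[0][0] = -0.7321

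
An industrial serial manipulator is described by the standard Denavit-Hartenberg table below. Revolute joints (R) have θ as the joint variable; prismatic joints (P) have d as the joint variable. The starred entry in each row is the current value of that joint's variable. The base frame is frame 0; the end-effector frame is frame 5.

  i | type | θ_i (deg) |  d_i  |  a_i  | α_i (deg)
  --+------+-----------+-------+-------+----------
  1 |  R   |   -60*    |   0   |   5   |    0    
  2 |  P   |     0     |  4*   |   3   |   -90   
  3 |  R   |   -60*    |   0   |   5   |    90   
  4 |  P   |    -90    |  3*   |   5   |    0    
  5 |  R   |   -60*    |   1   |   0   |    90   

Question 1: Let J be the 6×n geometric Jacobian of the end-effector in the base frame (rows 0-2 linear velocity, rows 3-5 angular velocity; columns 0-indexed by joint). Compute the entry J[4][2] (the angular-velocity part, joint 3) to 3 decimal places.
0.500

axis z_2 = (0.8660,0.5000,0.0000); lever o_n−o_2 = (-4.8122,-1.6651,6.3301)
cross product → J_v[:, 2] = (3.1651,-5.4821,0.9641)
J_ω[:, 2] = z_2
entry J[4][2] = 0.5000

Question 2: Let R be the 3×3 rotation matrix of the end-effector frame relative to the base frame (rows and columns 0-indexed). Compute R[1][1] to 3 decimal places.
0.750

End-effector y-axis (col 1 of R) = (-0.4330,0.7500,0.5000)
R[1][1] = 0.7500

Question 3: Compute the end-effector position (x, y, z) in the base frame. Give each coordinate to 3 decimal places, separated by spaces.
after link 1: o_1 = (2.5000, -4.3301, 0.0000)
after link 2: o_2 = (4.0000, -6.9282, 4.0000)
after link 3: o_3 = (5.2500, -9.0933, 8.3301)
after link 4: o_4 = (-0.3792, -9.3433, 9.8301)
after link 5: o_5 = (-0.8122, -8.5933, 10.3301)

-0.812 -8.593 10.330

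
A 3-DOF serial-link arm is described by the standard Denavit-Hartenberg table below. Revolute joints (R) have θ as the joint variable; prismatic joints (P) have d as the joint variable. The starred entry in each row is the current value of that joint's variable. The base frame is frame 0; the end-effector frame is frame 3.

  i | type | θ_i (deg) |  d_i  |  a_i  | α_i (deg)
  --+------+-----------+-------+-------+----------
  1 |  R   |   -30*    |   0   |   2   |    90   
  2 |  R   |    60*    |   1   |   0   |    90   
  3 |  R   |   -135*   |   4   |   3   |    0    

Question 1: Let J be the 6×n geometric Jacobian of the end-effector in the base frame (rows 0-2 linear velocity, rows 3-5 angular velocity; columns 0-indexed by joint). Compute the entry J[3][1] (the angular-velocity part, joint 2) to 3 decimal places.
-0.500

axis z_1 = (-0.5000,-0.8660,0.0000); lever o_n−o_1 = (2.6421,-0.2306,-3.8371)
cross product → J_v[:, 1] = (3.3230,-1.9186,2.4034)
J_ω[:, 1] = z_1
entry J[3][1] = -0.5000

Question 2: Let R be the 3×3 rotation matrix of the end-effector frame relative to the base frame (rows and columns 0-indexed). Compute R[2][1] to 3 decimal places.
End-effector y-axis (col 1 of R) = (0.6597,0.4356,0.6124)
R[2][1] = 0.6124

0.612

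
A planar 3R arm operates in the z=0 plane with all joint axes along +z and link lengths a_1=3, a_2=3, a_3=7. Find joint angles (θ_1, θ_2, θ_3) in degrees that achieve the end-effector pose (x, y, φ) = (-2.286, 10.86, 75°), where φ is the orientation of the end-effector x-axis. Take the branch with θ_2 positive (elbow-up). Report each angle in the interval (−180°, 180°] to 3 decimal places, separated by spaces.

119.997 29.995 -74.992

wrist centre = target − a_3·(cos φ, sin φ) = (-4.0977, 4.0985)
cos θ_2 = (33.5893−3²−3²)/(2·3·3) = 0.8661; θ_2 = 29.9948° (elbow-up)
β = atan2(4.0985,-4.0977) = 134.9945°; ψ = atan2(1.4998,5.5982) = 14.9974°
θ_1 = β − ψ = 119.9971°
θ_3 = φ − θ_1 − θ_2 = -74.9919° (wrapped to (-180°,180°])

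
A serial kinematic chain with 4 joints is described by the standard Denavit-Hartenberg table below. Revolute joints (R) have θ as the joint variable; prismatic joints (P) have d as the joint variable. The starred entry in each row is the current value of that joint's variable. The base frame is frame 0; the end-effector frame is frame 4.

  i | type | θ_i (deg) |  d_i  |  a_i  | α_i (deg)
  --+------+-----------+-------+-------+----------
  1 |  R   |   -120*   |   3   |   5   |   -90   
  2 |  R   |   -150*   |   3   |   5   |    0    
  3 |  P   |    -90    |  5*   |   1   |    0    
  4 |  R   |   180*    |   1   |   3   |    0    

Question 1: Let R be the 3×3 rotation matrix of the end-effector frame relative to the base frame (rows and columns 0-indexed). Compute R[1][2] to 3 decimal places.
-0.500

End-effector z-axis (col 2 of R) = (0.8660,-0.5000,0.0000)
R[1][2] = -0.5000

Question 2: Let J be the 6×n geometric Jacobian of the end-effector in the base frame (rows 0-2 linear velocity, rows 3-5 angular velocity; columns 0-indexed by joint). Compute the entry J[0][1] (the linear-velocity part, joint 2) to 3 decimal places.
axis z_1 = (0.8660,-0.5000,0.0000); lever o_n−o_1 = (9.4593,-1.6160,4.2321)
cross product → J_v[:, 1] = (-2.1160,-3.6651,3.3301)
J_ω[:, 1] = z_1
entry J[0][1] = -2.1160

-2.116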